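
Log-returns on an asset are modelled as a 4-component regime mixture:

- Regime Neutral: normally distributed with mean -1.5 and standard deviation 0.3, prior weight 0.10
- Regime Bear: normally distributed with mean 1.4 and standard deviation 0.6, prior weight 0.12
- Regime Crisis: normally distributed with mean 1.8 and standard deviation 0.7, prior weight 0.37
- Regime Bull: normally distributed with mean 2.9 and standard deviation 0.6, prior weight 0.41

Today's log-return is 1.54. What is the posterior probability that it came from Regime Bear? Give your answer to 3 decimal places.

Apply Bayes' rule: the posterior for each component is proportional to its prior times its likelihood at x.
Normal densities:
  f_Neutral = (1/(0.3·√(2π)))·exp(−(1.54−-1.5)²/(2·0.3²)) = 1.329808·exp(-51.34222) = 6.70108e-23
  f_Bear = (1/(0.6·√(2π)))·exp(−(1.54−1.4)²/(2·0.6²)) = 0.664904·exp(-0.02722) = 0.647048
  f_Crisis = (1/(0.7·√(2π)))·exp(−(1.54−1.8)²/(2·0.7²)) = 0.569918·exp(-0.06898) = 0.53193
  f_Bull = (1/(0.6·√(2π)))·exp(−(1.54−2.9)²/(2·0.6²)) = 0.664904·exp(-2.56889) = 0.0509453
Multiply by the mixture weights:
  π_Neutral·f_Neutral = 0.10 × 6.70108e-23 = 6.70108e-24
  π_Bear·f_Bear = 0.12 × 0.647048 = 0.0776457
  π_Crisis·f_Crisis = 0.37 × 0.53193 = 0.196814
  π_Bull·f_Bull = 0.41 × 0.0509453 = 0.0208876
Marginal: 6.70108e-24 + 0.0776457 + 0.196814 + 0.0208876 = 0.295347
P(Regime Bear | the observation) ≈ 0.263

0.263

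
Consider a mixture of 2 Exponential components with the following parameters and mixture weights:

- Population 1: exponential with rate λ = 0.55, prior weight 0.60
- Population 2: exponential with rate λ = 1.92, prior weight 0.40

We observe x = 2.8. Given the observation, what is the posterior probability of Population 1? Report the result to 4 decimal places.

The responsibility of component k is P(Z=k) f_k(x) divided by Σ_j P(Z=j) f_j(x).
Exponential densities:
  f_1 = 0.11791
  f_2 = 0.00888248
Weight by the priors:
  P(Z=1)·f_1 = 0.60 × 0.11791 = 0.0707458
  P(Z=2)·f_2 = 0.40 × 0.00888248 = 0.00355299
Evidence: 0.0707458 + 0.00355299 = 0.0742988
Responsibility of Population 1: 0.0707458 / 0.0742988 ≈ 0.9522

0.9522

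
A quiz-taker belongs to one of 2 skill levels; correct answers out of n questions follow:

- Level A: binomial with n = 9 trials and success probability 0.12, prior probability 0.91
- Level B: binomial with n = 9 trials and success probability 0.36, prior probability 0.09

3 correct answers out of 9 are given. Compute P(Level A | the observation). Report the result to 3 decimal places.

0.717

Posterior ∝ prior × likelihood, so P(k | x) ∝ P(Z=k) f_k(x); normalise over all components.
Evaluate each component's likelihood at the observed value:
  p_A = 0.0674092
  p_B = 0.269319
Multiply by the mixture weights:
  P(Z=A)·p_A = 0.91 × 0.0674092 = 0.0613424
  P(Z=B)·p_B = 0.09 × 0.269319 = 0.0242387
Evidence: 0.0613424 + 0.0242387 = 0.085581
So the posterior for Level A is 0.0613424 / 0.085581 ≈ 0.717.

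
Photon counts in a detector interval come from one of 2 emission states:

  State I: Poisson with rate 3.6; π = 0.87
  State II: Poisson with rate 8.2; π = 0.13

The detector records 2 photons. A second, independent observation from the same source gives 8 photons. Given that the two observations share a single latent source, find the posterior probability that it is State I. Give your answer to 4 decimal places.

0.9463

By Bayes' theorem, P(k | x) = P(Z=k) f_k(x) / Σ_j P(Z=j) f_j(x).
Since both observations come from the same component, the likelihood for component k is f_k(x₁)·f_k(x₂).
  p_I = [e^(−3.6)·3.6^2/2! = 0.177058] × [0.0191179] = 0.00338497
  p_II = [e^(−8.2)·8.2^2/2! = 0.00923385] × [0.139244] = 0.00128576
Prior × likelihood for each component:
  P(Z=I)·p_I = 0.87 × 0.00338497 = 0.00294492
  P(Z=II)·p_II = 0.13 × 0.00128576 = 0.000167148
Denominator: 0.00294492 + 0.000167148 = 0.00311207
P(State I | data) = 0.00294492 / 0.00311207 ≈ 0.9463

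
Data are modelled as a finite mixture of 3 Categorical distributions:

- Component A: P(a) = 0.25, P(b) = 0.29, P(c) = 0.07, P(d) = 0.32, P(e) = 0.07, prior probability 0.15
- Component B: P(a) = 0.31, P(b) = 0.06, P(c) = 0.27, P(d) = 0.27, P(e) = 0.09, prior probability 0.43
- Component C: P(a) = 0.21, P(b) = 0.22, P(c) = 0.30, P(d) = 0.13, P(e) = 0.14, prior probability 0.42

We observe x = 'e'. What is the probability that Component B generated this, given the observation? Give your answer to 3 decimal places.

0.358

P(component k | x) = P(Z=k)·f_k(x) / marginal(x), where marginal(x) = Σ_j P(Z=j)·f_j(x).
Component likelihoods at x = 'e':
  f_A = 0.07
  f_B = 0.09
  f_C = 0.14
Prior × likelihood for each component:
  P(Z=A)·f_A = 0.15 × 0.07 = 0.0105
  P(Z=B)·f_B = 0.43 × 0.09 = 0.0387
  P(Z=C)·f_C = 0.42 × 0.14 = 0.0588
Marginal: 0.0105 + 0.0387 + 0.0588 = 0.108
So the posterior for Component B is 0.0387 / 0.108 ≈ 0.358.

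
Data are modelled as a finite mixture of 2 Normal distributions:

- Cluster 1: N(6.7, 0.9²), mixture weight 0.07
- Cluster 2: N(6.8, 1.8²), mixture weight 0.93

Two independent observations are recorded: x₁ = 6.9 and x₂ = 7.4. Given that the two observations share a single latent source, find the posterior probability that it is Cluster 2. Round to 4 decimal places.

0.8131

By Bayes' theorem, P(k | x) = π_k f_k(x) / Σ_j π_j f_j(x).
Since both observations come from the same component, the likelihood for component k is f_k(x₁)·f_k(x₂).
  p_1 = [0.432458] × [0.327572] = 0.141661
  p_2 = [0.221293] × [0.209657] = 0.0463957
Unnormalised posteriors:
  π_1·p_1 = 0.07 × 0.141661 = 0.00991629
  π_2·p_2 = 0.93 × 0.0463957 = 0.043148
Normaliser: 0.00991629 + 0.043148 = 0.0530643
So the posterior for Cluster 2 is 0.043148 / 0.0530643 ≈ 0.8131.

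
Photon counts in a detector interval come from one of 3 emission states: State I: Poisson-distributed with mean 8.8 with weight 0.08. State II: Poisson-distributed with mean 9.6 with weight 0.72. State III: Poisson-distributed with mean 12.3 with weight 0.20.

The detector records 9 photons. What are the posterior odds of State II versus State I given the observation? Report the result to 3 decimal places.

8.849

Since P(k|x) ∝ w_k f_k(x), the posterior odds are w_i f_i(x) / (w_j f_j(x)).
Component likelihoods at x = 9 photons:
  p_I = e^(−8.8)·8.8^9/9! = 0.131459
  p_II = e^(−9.6)·9.6^9/9! = 0.129256
  p_III = e^(−12.3)·12.3^9/9! = 0.0808278
Posterior odds = (w_II·p_II) / (w_I·p_I) = (0.72·0.129256) / (0.08·0.131459) = 0.0930644 / 0.0105167 ≈ 8.849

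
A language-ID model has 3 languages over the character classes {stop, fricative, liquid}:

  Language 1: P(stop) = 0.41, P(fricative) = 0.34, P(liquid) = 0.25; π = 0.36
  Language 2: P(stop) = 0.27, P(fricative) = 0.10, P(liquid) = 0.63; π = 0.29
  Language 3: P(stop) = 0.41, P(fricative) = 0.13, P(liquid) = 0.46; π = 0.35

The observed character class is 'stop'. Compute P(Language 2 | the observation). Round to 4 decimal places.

0.2120

The responsibility of component k is P(Z=k) f_k(x) divided by Σ_j P(Z=j) f_j(x).
Evaluate each component's likelihood at the observed value:
  L_1 = 0.41
  L_2 = 0.27
  L_3 = 0.41
Prior × likelihood for each component:
  P(Z=1)·L_1 = 0.36 × 0.41 = 0.1476
  P(Z=2)·L_2 = 0.29 × 0.27 = 0.0783
  P(Z=3)·L_3 = 0.35 × 0.41 = 0.1435
Normaliser: 0.1476 + 0.0783 + 0.1435 = 0.3694
P(Language 2 | 'stop') ≈ 0.2120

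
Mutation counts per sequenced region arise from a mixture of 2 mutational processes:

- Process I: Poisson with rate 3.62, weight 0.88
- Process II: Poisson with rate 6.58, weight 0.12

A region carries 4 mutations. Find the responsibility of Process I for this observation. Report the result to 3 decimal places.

0.928

P(component k | x) = P(Z=k)·f_k(x) / marginal(x), where marginal(x) = Σ_j P(Z=j)·f_j(x).
Evaluate each component's likelihood at the observed value:
  f_I = e^(−3.62)·3.62^4/4! = 0.191636
  f_II = e^(−6.58)·6.58^4/4! = 0.108401
Unnormalised posteriors:
  P(Z=I)·f_I = 0.88 × 0.191636 = 0.16864
  P(Z=II)·f_II = 0.12 × 0.108401 = 0.0130082
Evidence: 0.16864 + 0.0130082 = 0.181648
P(Process I | the observation) ≈ 0.928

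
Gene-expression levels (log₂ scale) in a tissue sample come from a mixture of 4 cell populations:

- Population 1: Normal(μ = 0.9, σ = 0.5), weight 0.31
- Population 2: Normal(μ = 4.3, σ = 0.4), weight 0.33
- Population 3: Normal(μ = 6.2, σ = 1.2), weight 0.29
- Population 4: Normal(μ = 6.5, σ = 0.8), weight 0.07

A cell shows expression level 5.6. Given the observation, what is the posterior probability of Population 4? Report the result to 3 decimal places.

0.176

The responsibility of component k is π_k f_k(x) divided by Σ_j π_j f_j(x).
Normal densities:
  L_1 = 5.18573e-20
  L_2 = 0.00507262
  L_3 = 0.293388
  L_4 = 0.264846
Weight by the priors:
  π_1·L_1 = 0.31 × 5.18573e-20 = 1.60758e-20
  π_2·L_2 = 0.33 × 0.00507262 = 0.00167396
  π_3·L_3 = 0.29 × 0.293388 = 0.0850825
  π_4·L_4 = 0.07 × 0.264846 = 0.0185392
Marginal: 1.60758e-20 + 0.00167396 + 0.0850825 + 0.0185392 = 0.105296
So the posterior for Population 4 is 0.0185392 / 0.105296 ≈ 0.176.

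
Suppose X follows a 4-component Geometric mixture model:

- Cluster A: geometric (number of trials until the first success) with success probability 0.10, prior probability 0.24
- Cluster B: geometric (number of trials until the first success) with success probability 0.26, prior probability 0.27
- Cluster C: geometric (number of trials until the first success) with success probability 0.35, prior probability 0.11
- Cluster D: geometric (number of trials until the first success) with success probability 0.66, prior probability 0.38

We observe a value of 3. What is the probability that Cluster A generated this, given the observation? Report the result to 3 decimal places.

0.188

Apply Bayes' rule: the posterior for each component is proportional to its prior times its likelihood at x.
Evaluate each component's likelihood at the observed value:
  f_A = 0.10·(1−0.10)^2 = 0.10·0.81 = 0.081
  f_B = 0.26·(1−0.26)^2 = 0.26·0.5476 = 0.142376
  f_C = 0.35·(1−0.35)^2 = 0.35·0.4225 = 0.147875
  f_D = 0.66·(1−0.66)^2 = 0.66·0.1156 = 0.076296
Weight by the priors:
  w_A·f_A = 0.24 × 0.081 = 0.01944
  w_B·f_B = 0.27 × 0.142376 = 0.0384415
  w_C·f_C = 0.11 × 0.147875 = 0.0162662
  w_D·f_D = 0.38 × 0.076296 = 0.0289925
Evidence: 0.01944 + 0.0384415 + 0.0162662 + 0.0289925 = 0.10314
Responsibility of Cluster A: 0.01944 / 0.10314 ≈ 0.188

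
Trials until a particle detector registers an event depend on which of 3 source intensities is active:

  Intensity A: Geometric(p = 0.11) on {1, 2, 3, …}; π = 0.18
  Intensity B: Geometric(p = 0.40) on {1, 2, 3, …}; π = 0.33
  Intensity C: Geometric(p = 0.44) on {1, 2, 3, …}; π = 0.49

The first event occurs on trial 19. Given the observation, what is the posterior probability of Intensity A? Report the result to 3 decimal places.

By Bayes' theorem, P(k | x) = π_k f_k(x) / Σ_j π_j f_j(x).
Component likelihoods at x = 19:
  p_A = 0.0135025
  p_B = 4.0624e-05
  p_C = 1.29074e-05
Prior × likelihood for each component:
  π_A·p_A = 0.18 × 0.0135025 = 0.00243044
  π_B·p_B = 0.33 × 4.0624e-05 = 1.34059e-05
  π_C·p_C = 0.49 × 1.29074e-05 = 6.3246e-06
Marginal: 0.00243044 + 1.34059e-05 + 6.3246e-06 = 0.00245017
Responsibility of Intensity A: 0.00243044 / 0.00245017 ≈ 0.992

0.992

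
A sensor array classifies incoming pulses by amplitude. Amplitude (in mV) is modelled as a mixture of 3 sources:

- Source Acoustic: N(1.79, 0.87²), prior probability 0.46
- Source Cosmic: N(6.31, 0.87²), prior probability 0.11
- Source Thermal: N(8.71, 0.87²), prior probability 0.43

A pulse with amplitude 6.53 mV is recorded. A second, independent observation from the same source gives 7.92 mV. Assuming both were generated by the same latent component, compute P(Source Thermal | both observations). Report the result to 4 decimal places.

0.3908

The responsibility of component k is π_k f_k(x) divided by Σ_j π_j f_j(x).
Since both observations come from the same component, the likelihood for component k is f_k(x₁)·f_k(x₂).
  p_Acoustic = [(1/(0.87·√(2π)))·exp(−(6.53−1.79)²/(2·0.87²)) = 0.458554·exp(-14.84185) = 1.64307e-07] × [7.60228e-12] = 1.24911e-18
  p_Cosmic = [(1/(0.87·√(2π)))·exp(−(6.53−6.31)²/(2·0.87²)) = 0.458554·exp(-0.03197) = 0.444125] × [0.0827452] = 0.0367492
  p_Thermal = [(1/(0.87·√(2π)))·exp(−(6.53−8.71)²/(2·0.87²)) = 0.458554·exp(-3.13938) = 0.0198597] × [0.303629] = 0.00602998
Unnormalised posteriors:
  π_Acoustic·p_Acoustic = 0.46 × 1.24911e-18 = 5.74589e-19
  π_Cosmic·p_Cosmic = 0.11 × 0.0367492 = 0.00404241
  π_Thermal·p_Thermal = 0.43 × 0.00602998 = 0.00259289
Normaliser: 5.74589e-19 + 0.00404241 + 0.00259289 = 0.0066353
So the posterior for Source Thermal is 0.00259289 / 0.0066353 ≈ 0.3908.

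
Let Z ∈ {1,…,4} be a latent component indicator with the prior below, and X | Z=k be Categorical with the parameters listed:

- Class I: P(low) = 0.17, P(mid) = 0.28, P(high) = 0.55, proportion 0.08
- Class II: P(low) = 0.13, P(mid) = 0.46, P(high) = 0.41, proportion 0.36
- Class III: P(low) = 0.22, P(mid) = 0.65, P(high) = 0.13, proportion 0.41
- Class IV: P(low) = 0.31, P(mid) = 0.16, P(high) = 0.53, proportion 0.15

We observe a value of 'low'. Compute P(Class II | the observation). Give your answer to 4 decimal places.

0.2374

By Bayes' theorem, P(k | x) = w_k f_k(x) / Σ_j w_j f_j(x).
Evaluate each component's likelihood at the observed value:
  p_I = P(low | comp) = 0.17
  p_II = P(low | comp) = 0.13
  p_III = P(low | comp) = 0.22
  p_IV = P(low | comp) = 0.31
Unnormalised posteriors:
  w_I·p_I = 0.08 × 0.17 = 0.0136
  w_II·p_II = 0.36 × 0.13 = 0.0468
  w_III·p_III = 0.41 × 0.22 = 0.0902
  w_IV·p_IV = 0.15 × 0.31 = 0.0465
Sum: 0.0136 + 0.0468 + 0.0902 + 0.0465 = 0.1971
P(Class II | data) = 0.0468 / 0.1971 ≈ 0.2374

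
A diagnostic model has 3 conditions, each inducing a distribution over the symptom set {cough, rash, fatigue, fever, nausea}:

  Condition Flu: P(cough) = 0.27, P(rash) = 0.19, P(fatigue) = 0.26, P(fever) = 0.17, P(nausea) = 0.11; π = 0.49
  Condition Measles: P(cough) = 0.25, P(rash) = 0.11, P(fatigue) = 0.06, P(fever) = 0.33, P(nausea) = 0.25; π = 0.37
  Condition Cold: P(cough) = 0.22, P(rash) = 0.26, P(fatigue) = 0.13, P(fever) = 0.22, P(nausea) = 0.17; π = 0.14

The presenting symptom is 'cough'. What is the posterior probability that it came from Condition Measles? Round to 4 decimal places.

0.3619

P(component k | x) = π_k·f_k(x) / marginal(x), where marginal(x) = Σ_j π_j·f_j(x).
Evaluate each component's likelihood at the observed value:
  f_Flu = 0.27
  f_Measles = 0.25
  f_Cold = 0.22
Weight by the priors:
  π_Flu·f_Flu = 0.49 × 0.27 = 0.1323
  π_Measles·f_Measles = 0.37 × 0.25 = 0.0925
  π_Cold·f_Cold = 0.14 × 0.22 = 0.0308
Denominator: 0.1323 + 0.0925 + 0.0308 = 0.2556
P(Condition Measles | x) ≈ 0.3619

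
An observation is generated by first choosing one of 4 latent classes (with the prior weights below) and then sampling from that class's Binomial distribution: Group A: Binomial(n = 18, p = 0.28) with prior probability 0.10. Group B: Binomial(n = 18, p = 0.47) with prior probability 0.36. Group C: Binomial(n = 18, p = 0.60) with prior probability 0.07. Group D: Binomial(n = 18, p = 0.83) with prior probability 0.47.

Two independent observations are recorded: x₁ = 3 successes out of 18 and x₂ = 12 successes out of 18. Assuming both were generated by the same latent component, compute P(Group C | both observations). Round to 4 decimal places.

P(component k | x) = π_k·f_k(x) / marginal(x), where marginal(x) = Σ_j π_j·f_j(x).
Since both observations come from the same component, the likelihood for component k is f_k(x₁)·f_k(x₂).
  f_A = [C(18,3)·0.28^3·0.72^15 = 816·0.021952·0.00724415 = 0.129763] × [0.000600569] = 7.79318e-05
  f_B = [C(18,3)·0.47^3·0.53^15 = 816·0.103823·7.31372e-05 = 0.00619615] × [0.0478081] = 0.000296226
  f_C = [C(18,3)·0.60^3·0.40^15 = 816·0.216·1.07374e-06 = 0.000189253] × [0.165518] = 3.13249e-05
  f_D = [C(18,3)·0.83^3·0.17^15 = 816·0.571787·2.86242e-12 = 1.33554e-09] × [0.0478963] = 6.39677e-11
Prior × likelihood for each component:
  π_A·f_A = 0.10 × 7.79318e-05 = 7.79318e-06
  π_B·f_B = 0.36 × 0.000296226 = 0.000106641
  π_C·f_C = 0.07 × 3.13249e-05 = 2.19275e-06
  π_D·f_D = 0.47 × 6.39677e-11 = 3.00648e-11
Marginal: 7.79318e-06 + 0.000106641 + 2.19275e-06 + 3.00648e-11 = 0.000116627
Responsibility of Group C: 2.19275e-06 / 0.000116627 ≈ 0.0188

0.0188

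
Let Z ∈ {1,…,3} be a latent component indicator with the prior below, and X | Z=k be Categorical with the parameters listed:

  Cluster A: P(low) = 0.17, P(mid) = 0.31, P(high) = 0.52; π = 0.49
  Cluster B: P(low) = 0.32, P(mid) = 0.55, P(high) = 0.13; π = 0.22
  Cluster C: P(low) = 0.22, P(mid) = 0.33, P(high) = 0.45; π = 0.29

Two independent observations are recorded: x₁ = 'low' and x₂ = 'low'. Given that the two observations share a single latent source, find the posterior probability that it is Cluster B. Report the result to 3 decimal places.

0.444

Posterior ∝ prior × likelihood, so P(k | x) ∝ P(Z=k) f_k(x); normalise over all components.
Since both observations come from the same component, the likelihood for component k is f_k(x₁)·f_k(x₂).
  f_A = [P(low | comp) = 0.17] × [0.17] = 0.0289
  f_B = [P(low | comp) = 0.32] × [0.32] = 0.1024
  f_C = [P(low | comp) = 0.22] × [0.22] = 0.0484
Prior × likelihood for each component:
  P(Z=A)·f_A = 0.49 × 0.0289 = 0.014161
  P(Z=B)·f_B = 0.22 × 0.1024 = 0.022528
  P(Z=C)·f_C = 0.29 × 0.0484 = 0.014036
Evidence: 0.014161 + 0.022528 + 0.014036 = 0.050725
P(Cluster B | data) = 0.022528 / 0.050725 ≈ 0.444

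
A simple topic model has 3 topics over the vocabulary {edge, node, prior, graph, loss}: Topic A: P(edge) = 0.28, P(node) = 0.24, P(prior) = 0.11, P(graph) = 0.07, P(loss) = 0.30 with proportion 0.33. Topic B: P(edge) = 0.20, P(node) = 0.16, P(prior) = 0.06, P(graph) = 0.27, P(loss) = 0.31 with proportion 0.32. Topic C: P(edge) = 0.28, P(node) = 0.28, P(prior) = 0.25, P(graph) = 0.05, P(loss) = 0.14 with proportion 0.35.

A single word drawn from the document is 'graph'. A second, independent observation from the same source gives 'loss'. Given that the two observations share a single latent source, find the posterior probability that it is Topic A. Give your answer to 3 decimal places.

P(component k | x) = π_k·f_k(x) / marginal(x), where marginal(x) = Σ_j π_j·f_j(x).
Since both observations come from the same component, the likelihood for component k is f_k(x₁)·f_k(x₂).
  L_A = [0.07] × [0.3] = 0.021
  L_B = [0.27] × [0.31] = 0.0837
  L_C = [0.05] × [0.14] = 0.007
Multiply by the mixture weights:
  π_A·L_A = 0.33 × 0.021 = 0.00693
  π_B·L_B = 0.32 × 0.0837 = 0.026784
  π_C·L_C = 0.35 × 0.007 = 0.00245
Normaliser: 0.00693 + 0.026784 + 0.00245 = 0.036164
P(Topic A | x₁, x₂) ≈ 0.192

0.192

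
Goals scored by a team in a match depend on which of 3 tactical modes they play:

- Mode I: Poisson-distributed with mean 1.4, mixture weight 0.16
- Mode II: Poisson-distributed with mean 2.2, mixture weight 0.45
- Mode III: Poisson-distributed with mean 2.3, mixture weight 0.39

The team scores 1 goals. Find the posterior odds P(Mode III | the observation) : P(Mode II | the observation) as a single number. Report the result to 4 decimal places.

The posterior odds equal the prior odds times the likelihood ratio: (P(Z=i)/P(Z=j))·(f_i(x)/f_j(x)).
Evaluate each component's likelihood at the observed value:
  f_I = e^(−1.4)·1.4^1/1! = 0.345236
  f_II = e^(−2.2)·2.2^1/1! = 0.243767
  f_III = e^(−2.3)·2.3^1/1! = 0.230595
Odds = (0.39/0.45) × (0.230595/0.243767) = 0.866667 × 0.945966 ≈ 0.8198

0.8198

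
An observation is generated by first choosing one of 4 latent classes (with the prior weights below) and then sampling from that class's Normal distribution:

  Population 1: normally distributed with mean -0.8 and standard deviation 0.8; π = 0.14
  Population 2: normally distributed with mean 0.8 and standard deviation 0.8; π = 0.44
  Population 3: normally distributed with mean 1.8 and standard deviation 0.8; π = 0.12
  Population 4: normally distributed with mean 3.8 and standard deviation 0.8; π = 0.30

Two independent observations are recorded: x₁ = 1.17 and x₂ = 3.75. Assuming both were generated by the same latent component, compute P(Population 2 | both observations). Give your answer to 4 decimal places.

0.0700

The responsibility of component k is π_k f_k(x) divided by Σ_j π_j f_j(x).
Since both observations come from the same component, the likelihood for component k is f_k(x₁)·f_k(x₂).
  L_1 = [(1/(0.8·√(2π)))·exp(−(1.17−-0.8)²/(2·0.8²)) = 0.498678·exp(-3.03195) = 0.0240469] × [4.71646e-08] = 1.13416e-09
  L_2 = [(1/(0.8·√(2π)))·exp(−(1.17−0.8)²/(2·0.8²)) = 0.498678·exp(-0.10695) = 0.448096] × [0.000556066] = 0.000249171
  L_3 = [(1/(0.8·√(2π)))·exp(−(1.17−1.8)²/(2·0.8²)) = 0.498678·exp(-0.31008) = 0.365725] × [0.0255658] = 0.00935007
  L_4 = [(1/(0.8·√(2π)))·exp(−(1.17−3.8)²/(2·0.8²)) = 0.498678·exp(-5.40383) = 0.00224371] × [0.497705] = 0.00111671
Weight by the priors:
  π_1·L_1 = 0.14 × 1.13416e-09 = 1.58783e-10
  π_2·L_2 = 0.44 × 0.000249171 = 0.000109635
  π_3·L_3 = 0.12 × 0.00935007 = 0.00112201
  π_4·L_4 = 0.30 × 0.00111671 = 0.000335012
Sum: 1.58783e-10 + 0.000109635 + 0.00112201 + 0.000335012 = 0.00156666
So the posterior for Population 2 is 0.000109635 / 0.00156666 ≈ 0.0700.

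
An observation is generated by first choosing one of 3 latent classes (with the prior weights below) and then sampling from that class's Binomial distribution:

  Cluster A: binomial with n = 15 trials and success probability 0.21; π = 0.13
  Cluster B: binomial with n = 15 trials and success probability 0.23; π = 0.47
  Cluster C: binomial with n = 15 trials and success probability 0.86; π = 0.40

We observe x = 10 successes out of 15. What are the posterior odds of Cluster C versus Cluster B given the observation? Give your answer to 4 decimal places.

90.3347

Since P(k|x) ∝ π_k f_k(x), the posterior odds are π_i f_i(x) / (π_j f_j(x)).
Component likelihoods at x = 10 successes out of 15:
  f_A = C(15,10)·0.21^10·0.79^5 = 3003·1.66799e-07·0.307706 = 0.000154129
  f_B = C(15,10)·0.23^10·0.77^5 = 3003·4.14265e-07·0.270678 = 0.000336734
  f_C = C(15,10)·0.86^10·0.14^5 = 3003·0.221302·5.37824e-05 = 0.0357421
0.0142968 / 0.000158265 ≈ 90.3347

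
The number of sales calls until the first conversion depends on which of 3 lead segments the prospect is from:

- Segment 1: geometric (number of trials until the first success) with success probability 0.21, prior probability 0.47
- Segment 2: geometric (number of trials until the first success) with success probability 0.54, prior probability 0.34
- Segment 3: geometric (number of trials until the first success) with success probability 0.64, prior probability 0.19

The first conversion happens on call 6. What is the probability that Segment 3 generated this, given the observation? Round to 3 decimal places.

0.021

Apply Bayes' rule: the posterior for each component is proportional to its prior times its likelihood at x.
Component likelihoods at x = 6:
  f_1 = 0.21·(1−0.21)^5 = 0.21·0.307706 = 0.0646182
  f_2 = 0.54·(1−0.54)^5 = 0.54·0.0205963 = 0.011122
  f_3 = 0.64·(1−0.64)^5 = 0.64·0.00604662 = 0.00386984
Prior × likelihood for each component:
  π_1·f_1 = 0.47 × 0.0646182 = 0.0303705
  π_2·f_2 = 0.34 × 0.011122 = 0.00378148
  π_3·f_3 = 0.19 × 0.00386984 = 0.000735269
Evidence: 0.0303705 + 0.00378148 + 0.000735269 = 0.0348873
Responsibility of Segment 3: 0.000735269 / 0.0348873 ≈ 0.021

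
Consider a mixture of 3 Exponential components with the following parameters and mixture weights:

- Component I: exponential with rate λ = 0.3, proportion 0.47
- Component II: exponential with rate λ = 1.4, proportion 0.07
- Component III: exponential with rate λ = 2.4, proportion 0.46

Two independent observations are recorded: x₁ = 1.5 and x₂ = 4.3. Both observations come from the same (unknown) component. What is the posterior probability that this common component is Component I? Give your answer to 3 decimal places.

The responsibility of component k is P(Z=k) f_k(x) divided by Σ_j P(Z=j) f_j(x).
Since both observations come from the same component, the likelihood for component k is f_k(x₁)·f_k(x₂).
  f_I = [0.3·e^(−0.3·1.5) = 0.3·e^(−0.4500) = 0.191288] × [0.0825812] = 0.0157968
  f_II = [1.4·e^(−1.4·1.5) = 1.4·e^(−2.1000) = 0.171439] × [0.00340154] = 0.000583156
  f_III = [2.4·e^(−2.4·1.5) = 2.4·e^(−3.6000) = 0.0655769] × [7.91211e-05] = 5.18852e-06
Weight by the priors:
  P(Z=I)·f_I = 0.47 × 0.0157968 = 0.00742451
  P(Z=II)·f_II = 0.07 × 0.000583156 = 4.08209e-05
  P(Z=III)·f_III = 0.46 × 5.18852e-06 = 2.38672e-06
Marginal: 0.00742451 + 4.08209e-05 + 2.38672e-06 = 0.00746772
So the posterior for Component I is 0.00742451 / 0.00746772 ≈ 0.994.

0.994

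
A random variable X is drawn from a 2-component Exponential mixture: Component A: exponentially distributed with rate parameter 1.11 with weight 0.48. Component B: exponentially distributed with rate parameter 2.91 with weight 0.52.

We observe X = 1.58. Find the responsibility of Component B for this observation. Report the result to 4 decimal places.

0.1418

P(component k | x) = π_k·f_k(x) / marginal(x), where marginal(x) = Σ_j π_j·f_j(x).
Component likelihoods at x = 1.58:
  f_A = 1.11·e^(−1.11·1.58) = 1.11·e^(−1.7538) = 0.192157
  f_B = 2.91·e^(−2.91·1.58) = 2.91·e^(−4.5978) = 0.0293153
Multiply by the mixture weights:
  π_A·f_A = 0.48 × 0.192157 = 0.0922356
  π_B·f_B = 0.52 × 0.0293153 = 0.0152439
Evidence: 0.0922356 + 0.0152439 = 0.10748
P(Component B | the observation) = 0.0152439 / 0.10748 ≈ 0.1418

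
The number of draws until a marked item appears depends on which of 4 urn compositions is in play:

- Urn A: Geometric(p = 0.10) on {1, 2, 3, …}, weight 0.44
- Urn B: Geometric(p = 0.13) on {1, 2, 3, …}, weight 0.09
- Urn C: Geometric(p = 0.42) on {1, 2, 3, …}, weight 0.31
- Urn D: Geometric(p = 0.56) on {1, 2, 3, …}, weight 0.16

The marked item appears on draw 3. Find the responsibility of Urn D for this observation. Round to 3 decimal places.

Apply Bayes' rule: the posterior for each component is proportional to its prior times its likelihood at x.
Geometric probabilities:
  L_A = 0.081
  L_B = 0.098397
  L_C = 0.141288
  L_D = 0.108416
Multiply by the mixture weights:
  π_A·L_A = 0.44 × 0.081 = 0.03564
  π_B·L_B = 0.09 × 0.098397 = 0.00885573
  π_C·L_C = 0.31 × 0.141288 = 0.0437993
  π_D·L_D = 0.16 × 0.108416 = 0.0173466
Normaliser: 0.03564 + 0.00885573 + 0.0437993 + 0.0173466 = 0.105642
P(Urn D | the observation) ≈ 0.164

0.164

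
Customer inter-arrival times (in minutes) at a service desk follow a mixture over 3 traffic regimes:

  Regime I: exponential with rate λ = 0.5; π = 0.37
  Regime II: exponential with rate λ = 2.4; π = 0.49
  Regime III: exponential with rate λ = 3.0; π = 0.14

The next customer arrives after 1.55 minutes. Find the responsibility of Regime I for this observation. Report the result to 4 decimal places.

0.7239

By Bayes' theorem, P(k | x) = π_k f_k(x) / Σ_j π_j f_j(x).
Exponential densities:
  p_I = 0.230352
  p_II = 0.0581615
  p_III = 0.0286848
Prior × likelihood for each component:
  π_I·p_I = 0.37 × 0.230352 = 0.0852302
  π_II·p_II = 0.49 × 0.0581615 = 0.0284991
  π_III·p_III = 0.14 × 0.0286848 = 0.00401587
Normaliser: 0.0852302 + 0.0284991 + 0.00401587 = 0.117745
P(Regime I | the observation) = 0.0852302 / 0.117745 ≈ 0.7239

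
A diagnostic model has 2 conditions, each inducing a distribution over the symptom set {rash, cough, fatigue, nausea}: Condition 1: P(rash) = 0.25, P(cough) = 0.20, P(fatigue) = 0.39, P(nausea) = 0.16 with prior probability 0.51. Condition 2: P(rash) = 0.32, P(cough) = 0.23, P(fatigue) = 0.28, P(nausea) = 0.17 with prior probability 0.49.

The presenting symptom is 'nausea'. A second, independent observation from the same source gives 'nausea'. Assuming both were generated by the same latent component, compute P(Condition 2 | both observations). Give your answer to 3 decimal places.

P(component k | x) = P(Z=k)·f_k(x) / marginal(x), where marginal(x) = Σ_j P(Z=j)·f_j(x).
Since both observations come from the same component, the likelihood for component k is f_k(x₁)·f_k(x₂).
  p_1 = [0.16] × [0.16] = 0.0256
  p_2 = [0.17] × [0.17] = 0.0289
Weight by the priors:
  P(Z=1)·p_1 = 0.51 × 0.0256 = 0.013056
  P(Z=2)·p_2 = 0.49 × 0.0289 = 0.014161
Denominator: 0.013056 + 0.014161 = 0.027217
P(Condition 2 | x₁,x₂) ≈ 0.520

0.520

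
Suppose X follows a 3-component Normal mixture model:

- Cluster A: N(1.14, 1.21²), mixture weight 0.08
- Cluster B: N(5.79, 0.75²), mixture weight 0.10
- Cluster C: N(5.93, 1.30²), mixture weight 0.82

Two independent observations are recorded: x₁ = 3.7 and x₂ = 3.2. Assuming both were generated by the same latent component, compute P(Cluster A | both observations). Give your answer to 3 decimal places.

P(component k | x) = P(Z=k)·f_k(x) / marginal(x), where marginal(x) = Σ_j P(Z=j)·f_j(x).
Since both observations come from the same component, the likelihood for component k is f_k(x₁)·f_k(x₂).
  L_A = [(1/(1.21·√(2π)))·exp(−(3.7−1.14)²/(2·1.21²)) = 0.329704·exp(-2.23810) = 0.0351666] × [0.0773994] = 0.00272188
  L_B = [(1/(0.75·√(2π)))·exp(−(3.7−5.79)²/(2·0.75²)) = 0.531923·exp(-3.88276) = 0.0109544] × [0.00136854] = 1.49915e-05
  L_C = [(1/(1.30·√(2π)))·exp(−(3.7−5.93)²/(2·1.30²)) = 0.306879·exp(-1.47127) = 0.0704695] × [0.0338335] = 0.00238423
Prior × likelihood for each component:
  P(Z=A)·L_A = 0.08 × 0.00272188 = 0.00021775
  P(Z=B)·L_B = 0.10 × 1.49915e-05 = 1.49915e-06
  P(Z=C)·L_C = 0.82 × 0.00238423 = 0.00195507
Denominator: 0.00021775 + 1.49915e-06 + 0.00195507 = 0.00217432
So the posterior for Cluster A is 0.00021775 / 0.00217432 ≈ 0.100.

0.100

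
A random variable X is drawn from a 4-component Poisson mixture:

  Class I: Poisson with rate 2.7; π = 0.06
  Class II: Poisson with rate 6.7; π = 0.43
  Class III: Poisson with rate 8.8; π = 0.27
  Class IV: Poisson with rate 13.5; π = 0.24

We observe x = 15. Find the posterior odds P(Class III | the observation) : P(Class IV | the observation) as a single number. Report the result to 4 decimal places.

Only the two components matter; the odds are (π_i f_i(x)) / (π_j f_j(x)).
Component likelihoods at x = 15:
  p_I = 1.51831e-07
  p_II = 0.00231659
  p_III = 0.0169414
  p_IV = 0.0945217
0.00457418 / 0.0226852 ≈ 0.2016

0.2016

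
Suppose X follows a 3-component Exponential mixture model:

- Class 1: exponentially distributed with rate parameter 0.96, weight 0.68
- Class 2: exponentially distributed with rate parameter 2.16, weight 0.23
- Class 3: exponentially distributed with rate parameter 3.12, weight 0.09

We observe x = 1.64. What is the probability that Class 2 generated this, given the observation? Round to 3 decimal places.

0.095

P(component k | x) = w_k·f_k(x) / marginal(x), where marginal(x) = Σ_j w_j·f_j(x).
Component likelihoods at x = 1.64:
  p_1 = 0.96·e^(−0.96·1.64) = 0.96·e^(−1.5744) = 0.198847
  p_2 = 2.16·e^(−2.16·1.64) = 2.16·e^(−3.5424) = 0.0625186
  p_3 = 3.12·e^(−3.12·1.64) = 3.12·e^(−5.1168) = 0.018705
Multiply by the mixture weights:
  w_1·p_1 = 0.68 × 0.198847 = 0.135216
  w_2·p_2 = 0.23 × 0.0625186 = 0.0143793
  w_3·p_3 = 0.09 × 0.018705 = 0.00168345
Normaliser: 0.135216 + 0.0143793 + 0.00168345 = 0.151278
P(Class 2 | x) = 0.0143793 / 0.151278 ≈ 0.095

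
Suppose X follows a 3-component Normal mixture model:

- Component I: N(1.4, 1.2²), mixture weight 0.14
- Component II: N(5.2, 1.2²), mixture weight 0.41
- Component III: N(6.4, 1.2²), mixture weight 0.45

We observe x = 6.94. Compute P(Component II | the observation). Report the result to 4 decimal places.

The responsibility of component k is π_k f_k(x) divided by Σ_j π_j f_j(x).
Component likelihoods at x = 6.94:
  L_I = 7.82595e-06
  L_II = 0.116192
  L_III = 0.300439
Multiply by the mixture weights:
  π_I·L_I = 0.14 × 7.82595e-06 = 1.09563e-06
  π_II·L_II = 0.41 × 0.116192 = 0.0476388
  π_III·L_III = 0.45 × 0.300439 = 0.135198
Evidence: 1.09563e-06 + 0.0476388 + 0.135198 = 0.182837
P(Component II | data) ≈ 0.2606

0.2606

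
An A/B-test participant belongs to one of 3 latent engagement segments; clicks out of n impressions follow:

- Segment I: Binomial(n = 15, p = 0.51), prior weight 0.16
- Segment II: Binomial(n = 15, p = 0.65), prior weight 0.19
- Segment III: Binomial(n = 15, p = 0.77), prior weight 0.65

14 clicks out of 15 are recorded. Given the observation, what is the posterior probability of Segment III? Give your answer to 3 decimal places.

0.959

The responsibility of component k is π_k f_k(x) divided by Σ_j π_j f_j(x).
Binomial probabilities:
  L_I = C(15,14)·0.51^14·0.49^1 = 15·8.05346e-05·0.49 = 0.000591929
  L_II = C(15,14)·0.65^14·0.35^1 = 15·0.00240318·0.35 = 0.0126167
  L_III = C(15,14)·0.77^14·0.23^1 = 15·0.0257555·0.23 = 0.0888565
Multiply by the mixture weights:
  π_I·L_I = 0.16 × 0.000591929 = 9.47087e-05
  π_II·L_II = 0.19 × 0.0126167 = 0.00239718
  π_III·L_III = 0.65 × 0.0888565 = 0.0577567
Marginal: 9.47087e-05 + 0.00239718 + 0.0577567 = 0.0602486
Responsibility of Segment III: 0.0577567 / 0.0602486 ≈ 0.959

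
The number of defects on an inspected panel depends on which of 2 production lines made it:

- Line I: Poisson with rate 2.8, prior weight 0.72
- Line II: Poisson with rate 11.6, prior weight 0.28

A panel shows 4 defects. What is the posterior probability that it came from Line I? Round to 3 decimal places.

Posterior ∝ prior × likelihood, so P(k | x) ∝ π_k f_k(x); normalise over all components.
Poisson probabilities:
  L_I = 0.155739
  L_II = 0.0069152
Prior × likelihood for each component:
  π_I·L_I = 0.72 × 0.155739 = 0.112132
  π_II·L_II = 0.28 × 0.0069152 = 0.00193626
Evidence: 0.112132 + 0.00193626 = 0.114068
So the posterior for Line I is 0.112132 / 0.114068 ≈ 0.983.

0.983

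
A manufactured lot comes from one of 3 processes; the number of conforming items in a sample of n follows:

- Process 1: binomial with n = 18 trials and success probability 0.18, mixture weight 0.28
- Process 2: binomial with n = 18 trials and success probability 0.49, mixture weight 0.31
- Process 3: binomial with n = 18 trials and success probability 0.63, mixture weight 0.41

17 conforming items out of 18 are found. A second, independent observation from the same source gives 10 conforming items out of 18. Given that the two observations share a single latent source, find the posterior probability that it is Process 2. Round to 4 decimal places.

The responsibility of component k is P(Z=k) f_k(x) divided by Σ_j P(Z=j) f_j(x).
Since both observations come from the same component, the likelihood for component k is f_k(x₁)·f_k(x₂).
  p_1 = [C(18,17)·0.18^17·0.82^1 = 18·2.18591e-13·0.82 = 3.22641e-12] × [0.000319369] = 1.03042e-15
  p_2 = [C(18,17)·0.49^17·0.51^1 = 18·5.4117e-06·0.51 = 4.96794e-05] × [0.159801] = 7.93882e-06
  p_3 = [C(18,17)·0.63^17·0.37^1 = 18·0.000387962·0.37 = 0.00258383] × [0.151383] = 0.000391147
Prior × likelihood for each component:
  P(Z=1)·p_1 = 0.28 × 1.03042e-15 = 2.88516e-16
  P(Z=2)·p_2 = 0.31 × 7.93882e-06 = 2.46103e-06
  P(Z=3)·p_3 = 0.41 × 0.000391147 = 0.00016037
Marginal: 2.88516e-16 + 2.46103e-06 + 0.00016037 = 0.000162831
Responsibility of Process 2: 2.46103e-06 / 0.000162831 ≈ 0.0151

0.0151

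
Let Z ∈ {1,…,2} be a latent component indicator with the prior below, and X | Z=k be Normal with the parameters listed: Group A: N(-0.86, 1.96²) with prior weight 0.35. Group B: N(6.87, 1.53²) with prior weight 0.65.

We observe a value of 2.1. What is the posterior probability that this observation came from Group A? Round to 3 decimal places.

0.945

Apply Bayes' rule: the posterior for each component is proportional to its prior times its likelihood at x.
Normal densities:
  f_A = 0.0650733
  f_B = 0.00202119
Multiply by the mixture weights:
  π_A·f_A = 0.35 × 0.0650733 = 0.0227756
  π_B·f_B = 0.65 × 0.00202119 = 0.00131377
Normaliser: 0.0227756 + 0.00131377 = 0.0240894
P(Group A | the observation) ≈ 0.945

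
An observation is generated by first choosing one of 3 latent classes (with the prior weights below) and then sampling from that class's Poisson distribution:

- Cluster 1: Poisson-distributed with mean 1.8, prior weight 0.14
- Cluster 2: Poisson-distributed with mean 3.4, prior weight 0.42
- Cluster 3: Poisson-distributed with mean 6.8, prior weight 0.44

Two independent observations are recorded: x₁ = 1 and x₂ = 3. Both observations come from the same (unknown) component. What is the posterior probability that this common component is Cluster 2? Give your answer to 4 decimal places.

0.6020

Apply Bayes' rule: the posterior for each component is proportional to its prior times its likelihood at x.
Since both observations come from the same component, the likelihood for component k is f_k(x₁)·f_k(x₂).
  p_1 = [e^(−1.8)·1.8^1/1! = 0.297538] × [0.160671] = 0.0478056
  p_2 = [e^(−3.4)·3.4^1/1! = 0.113469] × [0.218617] = 0.0248063
  p_3 = [e^(−6.8)·6.8^1/1! = 0.00757367] × [0.0583678] = 0.000442058
Weight by the priors:
  P(Z=1)·p_1 = 0.14 × 0.0478056 = 0.00669278
  P(Z=2)·p_2 = 0.42 × 0.0248063 = 0.0104186
  P(Z=3)·p_3 = 0.44 × 0.000442058 = 0.000194506
Evidence: 0.00669278 + 0.0104186 + 0.000194506 = 0.0173059
Responsibility of Cluster 2: 0.0104186 / 0.0173059 ≈ 0.6020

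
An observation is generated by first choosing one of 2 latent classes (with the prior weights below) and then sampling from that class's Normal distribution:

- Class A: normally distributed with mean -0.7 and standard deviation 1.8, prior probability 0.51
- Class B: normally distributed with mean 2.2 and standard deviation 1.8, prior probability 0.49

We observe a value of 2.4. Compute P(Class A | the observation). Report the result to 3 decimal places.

0.192

By Bayes' theorem, P(k | x) = π_k f_k(x) / Σ_j π_j f_j(x).
Normal densities:
  f_A = (1/(1.8·√(2π)))·exp(−(2.4−-0.7)²/(2·1.8²)) = 0.221635·exp(-1.48302) = 0.0503
  f_B = (1/(1.8·√(2π)))·exp(−(2.4−2.2)²/(2·1.8²)) = 0.221635·exp(-0.00617) = 0.220271
Multiply by the mixture weights:
  π_A·f_A = 0.51 × 0.0503 = 0.025653
  π_B·f_B = 0.49 × 0.220271 = 0.107933
Evidence: 0.025653 + 0.107933 = 0.133586
Responsibility of Class A: 0.025653 / 0.133586 ≈ 0.192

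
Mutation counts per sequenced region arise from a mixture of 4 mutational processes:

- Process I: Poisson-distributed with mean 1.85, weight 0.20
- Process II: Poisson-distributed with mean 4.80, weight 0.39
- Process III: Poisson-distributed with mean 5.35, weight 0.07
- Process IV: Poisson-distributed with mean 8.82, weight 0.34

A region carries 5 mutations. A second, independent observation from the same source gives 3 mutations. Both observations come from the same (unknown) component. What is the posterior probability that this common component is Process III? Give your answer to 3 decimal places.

P(component k | x) = π_k·f_k(x) / marginal(x), where marginal(x) = Σ_j π_j·f_j(x).
Since both observations come from the same component, the likelihood for component k is f_k(x₁)·f_k(x₂).
  L_I = [0.0283944] × [0.165928] = 0.00471142
  L_II = [0.174748] × [0.151691] = 0.0265076
  L_III = [0.173425] × [0.121181] = 0.0210158
  L_IV = [0.065718] × [0.0168957] = 0.00111035
Weight by the priors:
  π_I·L_I = 0.20 × 0.00471142 = 0.000942284
  π_II·L_II = 0.39 × 0.0265076 = 0.010338
  π_III·L_III = 0.07 × 0.0210158 = 0.00147111
  π_IV·L_IV = 0.34 × 0.00111035 = 0.00037752
Evidence: 0.000942284 + 0.010338 + 0.00147111 + 0.00037752 = 0.0131289
P(Process III | x) = 0.00147111 / 0.0131289 ≈ 0.112

0.112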